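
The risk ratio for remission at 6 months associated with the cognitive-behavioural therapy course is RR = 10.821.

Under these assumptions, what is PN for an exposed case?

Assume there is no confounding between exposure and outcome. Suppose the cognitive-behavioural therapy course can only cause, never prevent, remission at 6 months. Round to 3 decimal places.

Under exogeneity and monotonicity, PN = (RR − 1) / RR = 1 − 1/RR.
PN = (10.821 − 1) / 10.821 = 9.821 / 10.821 ≈ 0.9076

PN ≈ 0.908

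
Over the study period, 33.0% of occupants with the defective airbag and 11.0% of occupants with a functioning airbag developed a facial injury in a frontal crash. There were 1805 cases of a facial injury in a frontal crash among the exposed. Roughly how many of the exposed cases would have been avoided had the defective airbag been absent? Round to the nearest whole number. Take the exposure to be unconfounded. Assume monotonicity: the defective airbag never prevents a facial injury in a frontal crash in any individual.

p₁ = 0.33, p₀ = 0.11.
PN = (p₁ − p₀)/p₁ = (0.33 − 0.11) / 0.33 ≈ 0.66667.
Attributable cases ≈ PN × (exposed cases) = 0.66667 × 1805 ≈ 1203.33.

about 1203 cases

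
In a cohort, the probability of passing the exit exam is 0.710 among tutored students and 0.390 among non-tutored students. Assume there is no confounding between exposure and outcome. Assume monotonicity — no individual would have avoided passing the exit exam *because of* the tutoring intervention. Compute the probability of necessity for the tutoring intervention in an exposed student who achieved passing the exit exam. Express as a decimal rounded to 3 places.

Let p₁ = 0.71, p₀ = 0.39.
Under exogeneity and monotonicity, PN = (p₁ − p₀) / p₁.
PN = (0.71 − 0.39) / 0.71 = 0.32 / 0.71 ≈ 0.4507

PN ≈ 0.451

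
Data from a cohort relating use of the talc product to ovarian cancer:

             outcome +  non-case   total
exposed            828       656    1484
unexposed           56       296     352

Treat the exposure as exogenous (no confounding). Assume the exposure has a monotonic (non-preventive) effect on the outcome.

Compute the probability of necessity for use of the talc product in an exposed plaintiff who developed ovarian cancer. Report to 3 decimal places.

PN ≈ 0.715

p₁ = P(outcome | exposed) = 828/1484 = 0.55795
p₀ = P(outcome | unexposed) = 56/352 = 0.15909
Under exogeneity and monotonicity, PN = (p₁ − p₀) / p₁.
PN = (0.55795 − 0.15909) / 0.55795 = 0.39886 / 0.55795 ≈ 0.7149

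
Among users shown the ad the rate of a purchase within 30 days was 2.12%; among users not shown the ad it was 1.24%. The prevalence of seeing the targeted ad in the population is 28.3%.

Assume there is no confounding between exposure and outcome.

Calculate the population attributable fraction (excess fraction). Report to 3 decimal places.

PAF ≈ 0.167

p₁ = 0.0212, p₀ = 0.0124.
Overall risk P(Y=1) = π·p₁ + (1−π)·p₀ = 0.283×0.0212 + 0.717×0.0124 = 0.01489.
Under exogeneity, PAF = [P(Y=1) − p₀] / P(Y=1).
PAF = (0.01489 − 0.0124) / 0.01489 ≈ 0.1672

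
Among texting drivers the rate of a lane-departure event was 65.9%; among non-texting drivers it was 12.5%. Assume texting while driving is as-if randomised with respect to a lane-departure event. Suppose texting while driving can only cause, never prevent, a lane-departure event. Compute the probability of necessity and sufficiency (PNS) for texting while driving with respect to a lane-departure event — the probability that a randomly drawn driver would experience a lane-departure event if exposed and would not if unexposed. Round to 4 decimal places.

p₁ = 0.659, p₀ = 0.125.
Under exogeneity and monotonicity, PNS = p₁ − p₀.
PNS = 0.659 − 0.125 = 0.534

PNS ≈ 0.5340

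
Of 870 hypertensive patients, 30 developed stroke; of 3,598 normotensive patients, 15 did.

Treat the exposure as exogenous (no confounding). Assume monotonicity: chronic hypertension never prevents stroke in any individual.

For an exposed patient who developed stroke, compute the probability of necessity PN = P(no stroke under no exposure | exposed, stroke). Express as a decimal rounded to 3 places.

PN ≈ 0.879

p₁ = P(outcome | exposed) = 30/870 = 0.034483
p₀ = P(outcome | unexposed) = 15/3598 = 0.004169
Under exogeneity and monotonicity, PN = (p₁ − p₀) / p₁.
PN = (0.034483 − 0.004169) / 0.034483 = 0.030314 / 0.034483 ≈ 0.8791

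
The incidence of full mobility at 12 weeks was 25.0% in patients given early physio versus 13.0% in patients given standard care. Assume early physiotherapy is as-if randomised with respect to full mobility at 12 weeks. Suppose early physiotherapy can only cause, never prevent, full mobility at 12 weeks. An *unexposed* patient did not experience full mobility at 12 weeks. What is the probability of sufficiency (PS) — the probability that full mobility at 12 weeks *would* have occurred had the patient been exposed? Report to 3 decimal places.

PS ≈ 0.138

p₁ = 0.25, p₀ = 0.13.
Under exogeneity and monotonicity, PS = (p₁ − p₀) / (1 − p₀).
PS = (0.25 − 0.13) / (1 − 0.13) = 0.12 / 0.87 ≈ 0.1379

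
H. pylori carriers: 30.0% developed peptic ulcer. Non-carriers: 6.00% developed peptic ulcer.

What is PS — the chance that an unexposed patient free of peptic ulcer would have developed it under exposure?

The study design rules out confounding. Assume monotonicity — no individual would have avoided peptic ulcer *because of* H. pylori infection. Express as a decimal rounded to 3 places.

p₁ = 0.3, p₀ = 0.06.
Under exogeneity and monotonicity, PS = (p₁ − p₀) / (1 − p₀).
PS = (0.3 − 0.06) / (1 − 0.06) = 0.24 / 0.94 ≈ 0.2553

PS ≈ 0.255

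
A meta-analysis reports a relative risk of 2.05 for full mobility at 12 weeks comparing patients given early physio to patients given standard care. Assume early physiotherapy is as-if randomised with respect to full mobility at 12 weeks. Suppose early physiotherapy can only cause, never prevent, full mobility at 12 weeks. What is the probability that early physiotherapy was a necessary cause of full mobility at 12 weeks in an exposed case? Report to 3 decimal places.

PN ≈ 0.512

Under exogeneity and monotonicity, PN = (RR − 1) / RR = 1 − 1/RR.
PN = (2.05 − 1) / 2.05 = 1.05 / 2.05 ≈ 0.5122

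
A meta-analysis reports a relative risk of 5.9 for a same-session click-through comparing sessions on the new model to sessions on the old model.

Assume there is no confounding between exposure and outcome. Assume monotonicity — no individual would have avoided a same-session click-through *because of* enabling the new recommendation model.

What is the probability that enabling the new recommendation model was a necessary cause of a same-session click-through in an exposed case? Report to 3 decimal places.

Under exogeneity and monotonicity, PN = (RR − 1) / RR = 1 − 1/RR.
PN = (5.9 − 1) / 5.9 = 4.9 / 5.9 ≈ 0.8305

PN ≈ 0.831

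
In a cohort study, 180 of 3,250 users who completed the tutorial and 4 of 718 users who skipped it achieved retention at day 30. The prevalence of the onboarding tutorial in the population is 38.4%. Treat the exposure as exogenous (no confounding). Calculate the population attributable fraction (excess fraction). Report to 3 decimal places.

p₁ = P(outcome | exposed) = 180/3250 = 0.055385
p₀ = P(outcome | unexposed) = 4/718 = 0.005571
Overall risk P(Y=1) = π·p₁ + (1−π)·p₀ = 0.384×0.055385 + 0.616×0.005571 = 0.024699.
Under exogeneity, PAF = [P(Y=1) − p₀] / P(Y=1).
PAF = (0.024699 − 0.005571) / 0.024699 ≈ 0.7744

PAF ≈ 0.774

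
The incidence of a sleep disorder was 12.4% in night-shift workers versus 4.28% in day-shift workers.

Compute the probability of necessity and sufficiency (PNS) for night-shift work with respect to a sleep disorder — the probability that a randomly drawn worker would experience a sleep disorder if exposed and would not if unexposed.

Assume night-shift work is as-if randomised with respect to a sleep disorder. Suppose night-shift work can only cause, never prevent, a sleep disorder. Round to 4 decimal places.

PNS ≈ 0.0812

p₁ = 0.124, p₀ = 0.0428.
Under exogeneity and monotonicity, PNS = p₁ − p₀.
PNS = 0.124 − 0.0428 = 0.0812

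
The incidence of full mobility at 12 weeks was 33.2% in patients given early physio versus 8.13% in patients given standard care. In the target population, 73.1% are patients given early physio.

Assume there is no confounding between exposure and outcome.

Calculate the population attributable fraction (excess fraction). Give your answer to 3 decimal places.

p₁ = 0.332, p₀ = 0.0813.
Overall risk P(Y=1) = π·p₁ + (1−π)·p₀ = 0.731×0.332 + 0.269×0.0813 = 0.26456.
Under exogeneity, PAF = [P(Y=1) − p₀] / P(Y=1).
PAF = (0.26456 − 0.0813) / 0.26456 ≈ 0.6927

PAF ≈ 0.693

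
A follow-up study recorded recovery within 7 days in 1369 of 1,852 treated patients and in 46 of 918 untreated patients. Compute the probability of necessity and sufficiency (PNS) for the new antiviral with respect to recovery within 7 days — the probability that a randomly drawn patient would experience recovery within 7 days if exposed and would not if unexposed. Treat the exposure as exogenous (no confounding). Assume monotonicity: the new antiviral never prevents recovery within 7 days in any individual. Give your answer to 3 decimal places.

PNS ≈ 0.689

p₁ = P(outcome | exposed) = 1369/1852 = 0.7392
p₀ = P(outcome | unexposed) = 46/918 = 0.050109
Under exogeneity and monotonicity, PNS = p₁ − p₀.
PNS = 0.7392 − 0.050109 = 0.68909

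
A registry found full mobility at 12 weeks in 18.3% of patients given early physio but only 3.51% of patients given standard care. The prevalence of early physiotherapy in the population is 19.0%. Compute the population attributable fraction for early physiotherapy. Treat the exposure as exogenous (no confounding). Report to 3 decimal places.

p₁ = 0.183, p₀ = 0.0351.
Overall risk P(Y=1) = π·p₁ + (1−π)·p₀ = 0.19×0.183 + 0.81×0.0351 = 0.063201.
Under exogeneity, PAF = [P(Y=1) − p₀] / P(Y=1).
PAF = (0.063201 − 0.0351) / 0.063201 ≈ 0.4446

PAF ≈ 0.445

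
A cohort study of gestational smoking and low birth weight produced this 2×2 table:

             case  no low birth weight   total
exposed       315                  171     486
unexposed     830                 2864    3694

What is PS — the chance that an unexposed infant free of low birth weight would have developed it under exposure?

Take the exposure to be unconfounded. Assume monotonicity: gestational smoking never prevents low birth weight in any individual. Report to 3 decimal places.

p₁ = P(outcome | exposed) = 315/486 = 0.64815
p₀ = P(outcome | unexposed) = 830/3694 = 0.22469
Under exogeneity and monotonicity, PS = (p₁ − p₀)/(1 − p₀).
PS = (0.64815 − 0.22469) / 0.77531 ≈ 0.5462

PS ≈ 0.546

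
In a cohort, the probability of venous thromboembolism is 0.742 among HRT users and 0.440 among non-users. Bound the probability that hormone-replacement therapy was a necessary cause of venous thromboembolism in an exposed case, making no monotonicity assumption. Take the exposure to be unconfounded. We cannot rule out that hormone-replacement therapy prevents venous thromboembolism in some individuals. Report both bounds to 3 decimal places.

Let p₁ = 0.742, p₀ = 0.44.
Under exogeneity alone the bounds on PN are max{0,(p₁−p₀)/p₁} ≤ PN ≤ min{1,(1−p₀)/p₁}.
  lower = (p₁ − p₀)/p₁ = 0.302 / 0.742 ≈ 0.4070
  upper = min{1, (1 − p₀)/p₁} = 0.56 / 0.742 ≈ 0.7547

0.407 ≤ PN ≤ 0.755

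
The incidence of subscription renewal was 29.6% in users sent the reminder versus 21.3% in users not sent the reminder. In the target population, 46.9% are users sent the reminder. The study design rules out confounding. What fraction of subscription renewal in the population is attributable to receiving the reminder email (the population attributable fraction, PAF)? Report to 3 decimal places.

PAF ≈ 0.155

p₁ = 0.296, p₀ = 0.213.
Overall risk P(Y=1) = π·p₁ + (1−π)·p₀ = 0.469×0.296 + 0.531×0.213 = 0.25193.
Under exogeneity, PAF = [P(Y=1) − p₀] / P(Y=1).
PAF = (0.25193 − 0.213) / 0.25193 ≈ 0.1545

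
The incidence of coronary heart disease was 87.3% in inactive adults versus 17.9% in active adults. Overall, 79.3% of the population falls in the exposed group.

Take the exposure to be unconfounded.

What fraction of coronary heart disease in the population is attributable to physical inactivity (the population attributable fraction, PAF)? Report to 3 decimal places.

p₁ = 0.873, p₀ = 0.179.
Overall risk P(Y=1) = π·p₁ + (1−π)·p₀ = 0.793×0.873 + 0.207×0.179 = 0.72934.
Under exogeneity, PAF = [P(Y=1) − p₀] / P(Y=1).
PAF = (0.72934 − 0.179) / 0.72934 ≈ 0.7546

PAF ≈ 0.755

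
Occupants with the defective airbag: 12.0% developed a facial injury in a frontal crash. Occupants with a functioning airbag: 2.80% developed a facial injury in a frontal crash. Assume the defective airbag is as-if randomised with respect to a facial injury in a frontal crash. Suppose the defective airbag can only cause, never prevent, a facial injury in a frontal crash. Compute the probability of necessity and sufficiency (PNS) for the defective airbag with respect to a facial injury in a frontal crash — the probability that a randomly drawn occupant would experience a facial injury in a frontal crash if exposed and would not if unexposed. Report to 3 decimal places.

p₁ = 0.12, p₀ = 0.028.
Under exogeneity and monotonicity, PNS = p₁ − p₀.
PNS = 0.12 − 0.028 = 0.092

PNS ≈ 0.092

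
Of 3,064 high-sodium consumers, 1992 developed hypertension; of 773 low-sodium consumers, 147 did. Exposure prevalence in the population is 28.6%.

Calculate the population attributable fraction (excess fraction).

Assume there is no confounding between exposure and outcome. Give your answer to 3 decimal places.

PAF ≈ 0.409

p₁ = P(outcome | exposed) = 1992/3064 = 0.65013
p₀ = P(outcome | unexposed) = 147/773 = 0.19017
Overall risk P(Y=1) = π·p₁ + (1−π)·p₀ = 0.286×0.65013 + 0.714×0.19017 = 0.32172.
Under exogeneity, PAF = [P(Y=1) − p₀] / P(Y=1).
PAF = (0.32172 − 0.19017) / 0.32172 ≈ 0.4089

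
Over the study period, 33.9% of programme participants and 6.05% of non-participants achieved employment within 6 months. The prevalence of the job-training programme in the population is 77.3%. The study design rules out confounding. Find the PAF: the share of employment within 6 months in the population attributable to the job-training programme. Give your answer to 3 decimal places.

PAF ≈ 0.781

p₁ = 0.339, p₀ = 0.0605.
Overall risk P(Y=1) = π·p₁ + (1−π)·p₀ = 0.773×0.339 + 0.227×0.0605 = 0.27578.
Under exogeneity, PAF = [P(Y=1) − p₀] / P(Y=1).
PAF = (0.27578 − 0.0605) / 0.27578 ≈ 0.7806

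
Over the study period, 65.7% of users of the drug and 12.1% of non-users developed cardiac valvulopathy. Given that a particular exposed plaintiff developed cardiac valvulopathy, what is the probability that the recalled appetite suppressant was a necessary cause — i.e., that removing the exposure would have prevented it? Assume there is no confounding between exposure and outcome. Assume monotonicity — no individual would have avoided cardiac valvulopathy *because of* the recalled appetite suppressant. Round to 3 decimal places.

PN ≈ 0.816

p₁ = 0.657, p₀ = 0.121.
Under exogeneity and monotonicity, PN = (p₁ − p₀) / p₁.
PN = (0.657 − 0.121) / 0.657 = 0.536 / 0.657 ≈ 0.8158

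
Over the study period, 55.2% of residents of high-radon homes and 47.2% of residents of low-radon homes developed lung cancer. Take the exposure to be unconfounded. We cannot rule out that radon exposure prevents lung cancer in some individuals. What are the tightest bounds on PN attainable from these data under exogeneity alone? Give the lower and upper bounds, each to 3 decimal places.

p₁ = 0.552, p₀ = 0.472.
Under exogeneity alone the bounds on PN are max{0,(p₁−p₀)/p₁} ≤ PN ≤ min{1,(1−p₀)/p₁}.
  lower = (p₁ − p₀)/p₁ = 0.08 / 0.552 ≈ 0.1449
  upper = min{1, (1 − p₀)/p₁} = 0.528 / 0.552 ≈ 0.9565

0.145 ≤ PN ≤ 0.957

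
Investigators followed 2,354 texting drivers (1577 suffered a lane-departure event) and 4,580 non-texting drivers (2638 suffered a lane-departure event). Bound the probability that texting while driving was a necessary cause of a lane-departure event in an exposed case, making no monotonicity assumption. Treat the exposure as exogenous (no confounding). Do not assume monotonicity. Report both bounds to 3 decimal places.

p₁ = P(outcome | exposed) = 1577/2354 = 0.66992
p₀ = P(outcome | unexposed) = 2638/4580 = 0.57598
Under exogeneity alone the bounds on PN are max{0,(p₁−p₀)/p₁} ≤ PN ≤ min{1,(1−p₀)/p₁}.
  lower = (p₁ − p₀)/p₁ = 0.093941 / 0.66992 ≈ 0.1402
  upper = min{1, (1 − p₀)/p₁} = 0.42402 / 0.66992 ≈ 0.6329

0.140 ≤ PN ≤ 0.633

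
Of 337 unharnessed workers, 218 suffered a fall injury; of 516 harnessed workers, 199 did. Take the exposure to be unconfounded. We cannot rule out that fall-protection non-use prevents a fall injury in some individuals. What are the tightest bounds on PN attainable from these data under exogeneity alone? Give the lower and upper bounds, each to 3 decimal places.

0.404 ≤ PN ≤ 0.950

p₁ = P(outcome | exposed) = 218/337 = 0.64688
p₀ = P(outcome | unexposed) = 199/516 = 0.38566
Under exogeneity alone the bounds on PN are max{0,(p₁−p₀)/p₁} ≤ PN ≤ min{1,(1−p₀)/p₁}.
  lower = (p₁ − p₀)/p₁ = 0.26123 / 0.64688 ≈ 0.4038
  upper = min{1, (1 − p₀)/p₁} = 0.61434 / 0.64688 ≈ 0.9497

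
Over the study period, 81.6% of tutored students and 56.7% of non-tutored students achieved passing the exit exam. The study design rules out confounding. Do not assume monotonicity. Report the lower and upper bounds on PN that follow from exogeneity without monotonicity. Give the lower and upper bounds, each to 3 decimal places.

p₁ = 0.816, p₀ = 0.567.
Under exogeneity alone the bounds on PN are max{0,(p₁−p₀)/p₁} ≤ PN ≤ min{1,(1−p₀)/p₁}.
  lower = (p₁ − p₀)/p₁ = 0.249 / 0.816 ≈ 0.3051
  upper = min{1, (1 − p₀)/p₁} = 0.433 / 0.816 ≈ 0.5306

0.305 ≤ PN ≤ 0.531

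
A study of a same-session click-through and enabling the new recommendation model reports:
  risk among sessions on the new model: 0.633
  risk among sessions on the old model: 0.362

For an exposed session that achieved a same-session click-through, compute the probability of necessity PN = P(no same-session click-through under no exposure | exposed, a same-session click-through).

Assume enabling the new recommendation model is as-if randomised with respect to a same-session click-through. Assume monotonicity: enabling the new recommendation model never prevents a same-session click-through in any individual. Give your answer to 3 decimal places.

Let p₁ = 0.633, p₀ = 0.362.
Under exogeneity and monotonicity, PN = (p₁ − p₀) / p₁.
PN = (0.633 − 0.362) / 0.633 = 0.271 / 0.633 ≈ 0.4281

PN ≈ 0.428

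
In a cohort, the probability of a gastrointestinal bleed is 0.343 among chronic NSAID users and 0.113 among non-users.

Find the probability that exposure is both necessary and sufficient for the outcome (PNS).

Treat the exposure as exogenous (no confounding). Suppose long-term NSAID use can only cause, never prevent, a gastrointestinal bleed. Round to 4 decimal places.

PNS ≈ 0.2300

Let p₁ = 0.343, p₀ = 0.113.
Under exogeneity and monotonicity, PNS = p₁ − p₀.
PNS = 0.343 − 0.113 = 0.23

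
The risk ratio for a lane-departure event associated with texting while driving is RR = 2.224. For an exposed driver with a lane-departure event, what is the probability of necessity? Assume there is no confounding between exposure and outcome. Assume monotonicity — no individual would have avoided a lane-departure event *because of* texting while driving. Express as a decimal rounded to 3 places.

PN ≈ 0.550

Under exogeneity and monotonicity, PN = (RR − 1) / RR = 1 − 1/RR.
PN = (2.224 − 1) / 2.224 = 1.224 / 2.224 ≈ 0.5504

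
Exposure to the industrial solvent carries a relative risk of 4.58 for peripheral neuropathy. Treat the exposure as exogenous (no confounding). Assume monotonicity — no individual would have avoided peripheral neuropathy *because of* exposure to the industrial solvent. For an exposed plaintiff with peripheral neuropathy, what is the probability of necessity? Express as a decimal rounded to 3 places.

PN ≈ 0.782

Under exogeneity and monotonicity, PN = (RR − 1) / RR = 1 − 1/RR.
PN = (4.58 − 1) / 4.58 = 3.58 / 4.58 ≈ 0.7817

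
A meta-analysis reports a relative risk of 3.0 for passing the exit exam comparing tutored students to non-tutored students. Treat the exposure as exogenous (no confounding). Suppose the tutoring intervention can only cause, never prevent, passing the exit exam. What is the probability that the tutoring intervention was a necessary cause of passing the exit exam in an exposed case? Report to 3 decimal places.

Under exogeneity and monotonicity, PN = (RR − 1) / RR = 1 − 1/RR.
PN = (3.0 − 1) / 3.0 = 2 / 3.0 ≈ 0.6667

PN ≈ 0.667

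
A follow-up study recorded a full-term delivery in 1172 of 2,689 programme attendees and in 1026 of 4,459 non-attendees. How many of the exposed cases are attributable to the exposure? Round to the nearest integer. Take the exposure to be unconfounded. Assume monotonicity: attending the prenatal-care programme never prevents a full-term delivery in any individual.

about 553 cases

p₁ = P(outcome | exposed) = 1172/2689 = 0.43585
p₀ = P(outcome | unexposed) = 1026/4459 = 0.2301
PN = (p₁ − p₀)/p₁ = (0.43585 − 0.2301) / 0.43585 ≈ 0.47207.
Attributable cases ≈ PN × (exposed cases) = 0.47207 × 1172 ≈ 553.27.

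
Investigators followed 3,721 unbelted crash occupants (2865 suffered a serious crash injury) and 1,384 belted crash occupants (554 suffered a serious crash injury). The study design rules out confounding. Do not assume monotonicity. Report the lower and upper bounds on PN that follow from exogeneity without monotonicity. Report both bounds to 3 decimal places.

p₁ = P(outcome | exposed) = 2865/3721 = 0.76995
p₀ = P(outcome | unexposed) = 554/1384 = 0.40029
Under exogeneity alone the bounds on PN are max{0,(p₁−p₀)/p₁} ≤ PN ≤ min{1,(1−p₀)/p₁}.
  lower = (p₁ − p₀)/p₁ = 0.36967 / 0.76995 ≈ 0.4801
  upper = min{1, (1 − p₀)/p₁} = 0.59971 / 0.76995 ≈ 0.7789

0.480 ≤ PN ≤ 0.779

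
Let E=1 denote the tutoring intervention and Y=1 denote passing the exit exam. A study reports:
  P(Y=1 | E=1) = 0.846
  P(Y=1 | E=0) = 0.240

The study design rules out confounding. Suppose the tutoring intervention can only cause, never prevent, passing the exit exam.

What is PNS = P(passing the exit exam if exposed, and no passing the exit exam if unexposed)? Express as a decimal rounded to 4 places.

Let p₁ = 0.846, p₀ = 0.24.
Under exogeneity and monotonicity, PNS = p₁ − p₀.
PNS = 0.846 − 0.24 = 0.606

PNS ≈ 0.6060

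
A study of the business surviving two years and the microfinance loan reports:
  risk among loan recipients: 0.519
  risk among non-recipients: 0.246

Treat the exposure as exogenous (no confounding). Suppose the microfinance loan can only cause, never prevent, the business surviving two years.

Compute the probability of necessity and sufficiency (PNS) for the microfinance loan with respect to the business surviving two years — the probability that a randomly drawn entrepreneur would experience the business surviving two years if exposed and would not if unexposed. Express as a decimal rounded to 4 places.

Let p₁ = 0.519, p₀ = 0.246.
Under exogeneity and monotonicity, PNS = p₁ − p₀.
PNS = 0.519 − 0.246 = 0.273

PNS ≈ 0.2730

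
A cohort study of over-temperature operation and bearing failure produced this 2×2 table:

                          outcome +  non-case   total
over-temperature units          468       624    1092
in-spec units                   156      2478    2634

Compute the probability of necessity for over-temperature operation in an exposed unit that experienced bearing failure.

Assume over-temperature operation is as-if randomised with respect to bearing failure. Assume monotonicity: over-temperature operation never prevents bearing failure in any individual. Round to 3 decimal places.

p₁ = P(outcome | exposed) = 468/1092 = 0.42857
p₀ = P(outcome | unexposed) = 156/2634 = 0.059226
Under exogeneity and monotonicity, PN = (p₁ − p₀)/p₁.
PN = (0.42857 − 0.059226) / 0.42857 ≈ 0.8618

PN ≈ 0.862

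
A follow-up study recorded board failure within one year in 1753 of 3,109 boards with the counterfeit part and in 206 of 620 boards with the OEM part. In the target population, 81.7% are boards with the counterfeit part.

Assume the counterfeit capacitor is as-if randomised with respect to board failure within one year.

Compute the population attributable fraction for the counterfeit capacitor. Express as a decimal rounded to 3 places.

PAF ≈ 0.363

p₁ = P(outcome | exposed) = 1753/3109 = 0.56385
p₀ = P(outcome | unexposed) = 206/620 = 0.33226
Overall risk P(Y=1) = π·p₁ + (1−π)·p₀ = 0.817×0.56385 + 0.183×0.33226 = 0.52147.
Under exogeneity, PAF = [P(Y=1) − p₀] / P(Y=1).
PAF = (0.52147 − 0.33226) / 0.52147 ≈ 0.3628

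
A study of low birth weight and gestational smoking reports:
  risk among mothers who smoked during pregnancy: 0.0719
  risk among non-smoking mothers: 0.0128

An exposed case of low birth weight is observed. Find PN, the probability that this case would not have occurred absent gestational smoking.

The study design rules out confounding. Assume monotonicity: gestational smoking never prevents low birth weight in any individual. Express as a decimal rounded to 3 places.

Let p₁ = 0.0719, p₀ = 0.0128.
Under exogeneity and monotonicity, PN = (p₁ − p₀) / p₁.
PN = (0.0719 − 0.0128) / 0.0719 = 0.0591 / 0.0719 ≈ 0.8220

PN ≈ 0.822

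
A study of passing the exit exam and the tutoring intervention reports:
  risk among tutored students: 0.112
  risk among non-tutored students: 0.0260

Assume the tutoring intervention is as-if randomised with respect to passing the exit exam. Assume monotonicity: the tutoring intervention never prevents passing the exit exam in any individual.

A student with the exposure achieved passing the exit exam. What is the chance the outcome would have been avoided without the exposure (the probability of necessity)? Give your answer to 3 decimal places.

PN ≈ 0.768

Let p₁ = 0.112, p₀ = 0.026.
Under exogeneity and monotonicity, PN = (p₁ − p₀) / p₁.
PN = (0.112 − 0.026) / 0.112 = 0.086 / 0.112 ≈ 0.7679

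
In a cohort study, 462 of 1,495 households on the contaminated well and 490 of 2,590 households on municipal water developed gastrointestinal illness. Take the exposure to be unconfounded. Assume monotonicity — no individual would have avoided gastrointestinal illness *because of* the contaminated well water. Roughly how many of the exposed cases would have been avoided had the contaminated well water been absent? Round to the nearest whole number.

about 179 cases

p₁ = P(outcome | exposed) = 462/1495 = 0.30903
p₀ = P(outcome | unexposed) = 490/2590 = 0.18919
PN = (p₁ − p₀)/p₁ = (0.30903 − 0.18919) / 0.30903 ≈ 0.38780.
Attributable cases ≈ PN × (exposed cases) = 0.38780 × 462 ≈ 179.16.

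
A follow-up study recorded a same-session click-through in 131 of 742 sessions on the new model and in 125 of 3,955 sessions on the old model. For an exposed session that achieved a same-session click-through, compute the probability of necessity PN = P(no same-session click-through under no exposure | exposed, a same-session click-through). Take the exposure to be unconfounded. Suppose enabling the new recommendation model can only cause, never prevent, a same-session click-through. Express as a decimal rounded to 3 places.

p₁ = P(outcome | exposed) = 131/742 = 0.17655
p₀ = P(outcome | unexposed) = 125/3955 = 0.031606
Under exogeneity and monotonicity, PN = (p₁ − p₀) / p₁.
PN = (0.17655 − 0.031606) / 0.17655 = 0.14494 / 0.17655 ≈ 0.8210

PN ≈ 0.821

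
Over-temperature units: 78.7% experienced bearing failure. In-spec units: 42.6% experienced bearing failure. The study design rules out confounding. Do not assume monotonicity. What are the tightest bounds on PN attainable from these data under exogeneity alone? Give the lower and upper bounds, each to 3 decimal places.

p₁ = 0.787, p₀ = 0.426.
Under exogeneity alone the bounds on PN are max{0,(p₁−p₀)/p₁} ≤ PN ≤ min{1,(1−p₀)/p₁}.
  lower = (p₁ − p₀)/p₁ = 0.361 / 0.787 ≈ 0.4587
  upper = min{1, (1 − p₀)/p₁} = 0.574 / 0.787 ≈ 0.7294

0.459 ≤ PN ≤ 0.729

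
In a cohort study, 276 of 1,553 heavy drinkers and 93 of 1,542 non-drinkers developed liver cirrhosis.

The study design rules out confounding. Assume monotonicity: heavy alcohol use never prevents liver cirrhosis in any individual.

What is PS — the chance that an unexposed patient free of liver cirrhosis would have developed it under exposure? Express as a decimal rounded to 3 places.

PS ≈ 0.125

p₁ = P(outcome | exposed) = 276/1553 = 0.17772
p₀ = P(outcome | unexposed) = 93/1542 = 0.060311
Under exogeneity and monotonicity, PS = (p₁ − p₀) / (1 − p₀).
PS = (0.17772 − 0.060311) / (1 − 0.060311) = 0.11741 / 0.93969 ≈ 0.1249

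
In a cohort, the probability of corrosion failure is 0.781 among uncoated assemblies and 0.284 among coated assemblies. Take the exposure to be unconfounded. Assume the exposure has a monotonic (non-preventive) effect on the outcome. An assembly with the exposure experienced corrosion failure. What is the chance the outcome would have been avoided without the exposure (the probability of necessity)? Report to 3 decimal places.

PN ≈ 0.636

Let p₁ = 0.781, p₀ = 0.284.
Under exogeneity and monotonicity, PN = (p₁ − p₀) / p₁.
PN = (0.781 − 0.284) / 0.781 = 0.497 / 0.781 ≈ 0.6364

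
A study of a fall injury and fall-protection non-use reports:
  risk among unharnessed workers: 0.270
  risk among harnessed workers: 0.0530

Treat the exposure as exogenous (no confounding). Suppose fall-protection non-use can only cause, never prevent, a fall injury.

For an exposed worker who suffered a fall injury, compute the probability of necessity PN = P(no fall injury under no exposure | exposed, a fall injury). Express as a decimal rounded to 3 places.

PN ≈ 0.804

Let p₁ = 0.27, p₀ = 0.053.
Under exogeneity and monotonicity, PN = (p₁ − p₀) / p₁.
PN = (0.27 − 0.053) / 0.27 = 0.217 / 0.27 ≈ 0.8037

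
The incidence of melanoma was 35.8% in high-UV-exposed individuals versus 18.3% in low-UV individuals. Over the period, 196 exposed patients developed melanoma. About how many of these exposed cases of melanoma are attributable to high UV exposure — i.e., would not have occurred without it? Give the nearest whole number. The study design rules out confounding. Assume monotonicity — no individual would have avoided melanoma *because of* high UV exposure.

p₁ = 0.358, p₀ = 0.183.
PN = (p₁ − p₀)/p₁ = (0.358 − 0.183) / 0.358 ≈ 0.48883.
Attributable cases ≈ PN × (exposed cases) = 0.48883 × 196 ≈ 95.81.

about 96 cases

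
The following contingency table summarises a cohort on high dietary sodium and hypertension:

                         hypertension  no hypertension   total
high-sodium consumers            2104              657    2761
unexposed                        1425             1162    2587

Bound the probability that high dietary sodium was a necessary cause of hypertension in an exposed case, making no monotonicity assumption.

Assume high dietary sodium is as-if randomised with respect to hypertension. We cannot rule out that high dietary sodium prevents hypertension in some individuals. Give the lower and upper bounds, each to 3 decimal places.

p₁ = P(outcome | exposed) = 2104/2761 = 0.76204
p₀ = P(outcome | unexposed) = 1425/2587 = 0.55083
Under exogeneity alone the bounds on PN are max{0,(p₁−p₀)/p₁} ≤ PN ≤ min{1,(1−p₀)/p₁}.
  lower = (p₁ − p₀)/p₁ = 0.21121 / 0.76204 ≈ 0.2772
  upper = min{1, (1 − p₀)/p₁} = 0.44917 / 0.76204 ≈ 0.5894

0.277 ≤ PN ≤ 0.589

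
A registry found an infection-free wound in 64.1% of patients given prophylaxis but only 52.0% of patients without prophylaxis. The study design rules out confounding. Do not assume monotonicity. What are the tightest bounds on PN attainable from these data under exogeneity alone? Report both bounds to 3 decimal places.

p₁ = 0.641, p₀ = 0.52.
Under exogeneity alone the bounds on PN are max{0,(p₁−p₀)/p₁} ≤ PN ≤ min{1,(1−p₀)/p₁}.
  lower = (p₁ − p₀)/p₁ = 0.121 / 0.641 ≈ 0.1888
  upper = min{1, (1 − p₀)/p₁} = 0.48 / 0.641 ≈ 0.7488

0.189 ≤ PN ≤ 0.749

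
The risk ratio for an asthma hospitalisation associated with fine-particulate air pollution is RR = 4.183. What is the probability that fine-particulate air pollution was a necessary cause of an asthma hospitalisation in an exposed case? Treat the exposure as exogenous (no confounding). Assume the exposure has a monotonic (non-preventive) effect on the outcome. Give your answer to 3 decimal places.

Under exogeneity and monotonicity, PN = (RR − 1) / RR = 1 − 1/RR.
PN = (4.183 − 1) / 4.183 = 3.183 / 4.183 ≈ 0.7609

PN ≈ 0.761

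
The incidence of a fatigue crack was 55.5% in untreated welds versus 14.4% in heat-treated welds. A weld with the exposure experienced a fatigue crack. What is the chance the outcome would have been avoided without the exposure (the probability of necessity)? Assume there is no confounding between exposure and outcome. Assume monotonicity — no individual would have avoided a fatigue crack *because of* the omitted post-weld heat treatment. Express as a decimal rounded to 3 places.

p₁ = 0.555, p₀ = 0.144.
Under exogeneity and monotonicity, PN = (p₁ − p₀) / p₁.
PN = (0.555 − 0.144) / 0.555 = 0.411 / 0.555 ≈ 0.7405

PN ≈ 0.741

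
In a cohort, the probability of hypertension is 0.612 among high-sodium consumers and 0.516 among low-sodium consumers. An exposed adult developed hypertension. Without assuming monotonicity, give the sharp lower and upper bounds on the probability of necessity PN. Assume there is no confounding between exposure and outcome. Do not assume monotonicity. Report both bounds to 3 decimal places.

0.157 ≤ PN ≤ 0.791

Let p₁ = 0.612, p₀ = 0.516.
Under exogeneity alone the bounds on PN are max{0,(p₁−p₀)/p₁} ≤ PN ≤ min{1,(1−p₀)/p₁}.
  lower = (p₁ − p₀)/p₁ = 0.096 / 0.612 ≈ 0.1569
  upper = min{1, (1 − p₀)/p₁} = 0.484 / 0.612 ≈ 0.7908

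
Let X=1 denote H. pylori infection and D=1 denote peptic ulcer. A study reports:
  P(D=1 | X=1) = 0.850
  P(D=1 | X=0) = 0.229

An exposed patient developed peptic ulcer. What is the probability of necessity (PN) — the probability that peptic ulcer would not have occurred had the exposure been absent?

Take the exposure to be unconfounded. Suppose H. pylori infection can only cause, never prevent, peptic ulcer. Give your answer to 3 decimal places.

Let p₁ = 0.85, p₀ = 0.229.
Under exogeneity and monotonicity, PN = (p₁ − p₀) / p₁.
PN = (0.85 − 0.229) / 0.85 = 0.621 / 0.85 ≈ 0.7306

PN ≈ 0.731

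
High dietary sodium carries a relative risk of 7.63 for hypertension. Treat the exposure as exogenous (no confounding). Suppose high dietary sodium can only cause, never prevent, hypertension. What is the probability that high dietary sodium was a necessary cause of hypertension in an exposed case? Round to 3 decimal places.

PN ≈ 0.869

Under exogeneity and monotonicity, PN = (RR − 1) / RR = 1 − 1/RR.
PN = (7.63 − 1) / 7.63 = 6.63 / 7.63 ≈ 0.8689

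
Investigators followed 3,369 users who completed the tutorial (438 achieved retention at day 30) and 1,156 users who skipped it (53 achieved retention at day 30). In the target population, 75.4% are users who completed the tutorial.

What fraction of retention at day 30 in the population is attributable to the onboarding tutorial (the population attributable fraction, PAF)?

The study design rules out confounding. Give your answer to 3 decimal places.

p₁ = P(outcome | exposed) = 438/3369 = 0.13001
p₀ = P(outcome | unexposed) = 53/1156 = 0.045848
Overall risk P(Y=1) = π·p₁ + (1−π)·p₀ = 0.754×0.13001 + 0.246×0.045848 = 0.10931.
Under exogeneity, PAF = [P(Y=1) − p₀] / P(Y=1).
PAF = (0.10931 − 0.045848) / 0.10931 ≈ 0.5806

PAF ≈ 0.581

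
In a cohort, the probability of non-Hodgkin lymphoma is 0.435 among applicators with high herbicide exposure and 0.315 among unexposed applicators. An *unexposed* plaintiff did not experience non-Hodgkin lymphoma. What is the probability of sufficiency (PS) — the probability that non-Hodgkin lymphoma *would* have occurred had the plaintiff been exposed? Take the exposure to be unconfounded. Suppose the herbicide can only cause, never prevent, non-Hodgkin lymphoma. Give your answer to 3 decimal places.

Let p₁ = 0.435, p₀ = 0.315.
Under exogeneity and monotonicity, PS = (p₁ − p₀) / (1 − p₀).
PS = (0.435 − 0.315) / (1 − 0.315) = 0.12 / 0.685 ≈ 0.1752

PS ≈ 0.175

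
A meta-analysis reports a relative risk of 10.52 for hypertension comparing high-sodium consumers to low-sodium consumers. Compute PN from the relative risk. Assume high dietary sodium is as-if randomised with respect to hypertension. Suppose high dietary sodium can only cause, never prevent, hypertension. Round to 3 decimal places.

Under exogeneity and monotonicity, PN = (RR − 1) / RR = 1 − 1/RR.
PN = (10.52 − 1) / 10.52 = 9.52 / 10.52 ≈ 0.9049

PN ≈ 0.905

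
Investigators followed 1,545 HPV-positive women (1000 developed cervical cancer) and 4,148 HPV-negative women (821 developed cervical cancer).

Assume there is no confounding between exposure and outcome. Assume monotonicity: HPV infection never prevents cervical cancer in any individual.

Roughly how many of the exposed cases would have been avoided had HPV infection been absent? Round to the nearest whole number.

about 694 cases

p₁ = P(outcome | exposed) = 1000/1545 = 0.64725
p₀ = P(outcome | unexposed) = 821/4148 = 0.19793
PN = (p₁ − p₀)/p₁ = (0.64725 − 0.19793) / 0.64725 ≈ 0.69420.
Attributable cases ≈ PN × (exposed cases) = 0.69420 × 1000 ≈ 694.20.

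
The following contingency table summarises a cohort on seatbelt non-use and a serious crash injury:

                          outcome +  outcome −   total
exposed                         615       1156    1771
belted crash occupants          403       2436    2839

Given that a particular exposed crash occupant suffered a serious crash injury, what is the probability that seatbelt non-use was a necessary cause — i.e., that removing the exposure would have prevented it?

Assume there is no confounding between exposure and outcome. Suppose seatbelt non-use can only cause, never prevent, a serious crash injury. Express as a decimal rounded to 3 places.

PN ≈ 0.591

p₁ = P(outcome | exposed) = 615/1771 = 0.34726
p₀ = P(outcome | unexposed) = 403/2839 = 0.14195
Under exogeneity and monotonicity, PN = (p₁ − p₀)/p₁.
PN = (0.34726 − 0.14195) / 0.34726 ≈ 0.5912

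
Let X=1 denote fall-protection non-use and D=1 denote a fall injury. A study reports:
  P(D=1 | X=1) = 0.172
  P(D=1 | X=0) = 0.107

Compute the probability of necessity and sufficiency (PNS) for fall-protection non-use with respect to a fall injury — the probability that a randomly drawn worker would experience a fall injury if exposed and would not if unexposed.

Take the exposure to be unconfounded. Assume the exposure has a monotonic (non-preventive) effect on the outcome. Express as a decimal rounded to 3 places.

PNS ≈ 0.065

Let p₁ = 0.172, p₀ = 0.107.
Under exogeneity and monotonicity, PNS = p₁ − p₀.
PNS = 0.172 − 0.107 = 0.065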